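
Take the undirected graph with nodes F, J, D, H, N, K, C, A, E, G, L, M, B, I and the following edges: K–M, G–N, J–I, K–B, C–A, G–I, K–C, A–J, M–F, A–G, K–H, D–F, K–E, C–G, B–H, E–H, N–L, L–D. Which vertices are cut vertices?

Removing K increases the component count from 1 to 2, so K is a cut vertex.
By contrast removing L leaves 1 component; it is not a cut vertex. No other vertex is a cut vertex either.

K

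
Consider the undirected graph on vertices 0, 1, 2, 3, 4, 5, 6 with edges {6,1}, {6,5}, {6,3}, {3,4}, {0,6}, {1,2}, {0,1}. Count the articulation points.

Removing 1 increases the component count from 1 to 2, so 1 is a cut vertex.
Removing 3 increases the component count from 1 to 2, so 3 is a cut vertex.
Removing 6 increases the component count from 1 to 3, so 6 is a cut vertex.
By contrast removing 2 leaves 1 component; it is not a cut vertex. No other vertex is a cut vertex either.

3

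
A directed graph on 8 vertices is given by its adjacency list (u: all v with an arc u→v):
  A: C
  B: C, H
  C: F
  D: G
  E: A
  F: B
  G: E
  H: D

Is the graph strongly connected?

Yes

From B we can reach every vertex (A, B, C, D, E, F, G, H), and every vertex can reach B (A, B, C, D, E, F, G, H). So the whole graph is one strongly connected component.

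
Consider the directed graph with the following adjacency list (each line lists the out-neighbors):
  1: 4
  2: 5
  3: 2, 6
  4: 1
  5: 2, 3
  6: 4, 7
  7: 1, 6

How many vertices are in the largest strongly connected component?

3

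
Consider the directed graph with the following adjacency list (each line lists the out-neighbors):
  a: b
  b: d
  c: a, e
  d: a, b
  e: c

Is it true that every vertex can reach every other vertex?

There is no directed path from b to c, so the graph is not strongly connected.

No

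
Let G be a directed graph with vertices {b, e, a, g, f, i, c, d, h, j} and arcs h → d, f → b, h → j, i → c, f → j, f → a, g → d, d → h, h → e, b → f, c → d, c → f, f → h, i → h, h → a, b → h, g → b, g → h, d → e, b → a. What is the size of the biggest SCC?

{b, f} are all mutually reachable — one SCC of size 2.
{d, h} are all mutually reachable — one SCC of size 2.
{a} is an SCC by itself.
{i} is an SCC by itself.
{e} is an SCC by itself.
(and 3 more singleton SCCs)
The largest has 2 vertices.

2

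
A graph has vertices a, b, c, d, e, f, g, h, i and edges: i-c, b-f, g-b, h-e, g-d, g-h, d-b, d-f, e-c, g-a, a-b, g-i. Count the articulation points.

1

Removing g increases the component count from 1 to 2, so g is a cut vertex.
By contrast removing f leaves 1 component; it is not a cut vertex. No other vertex is a cut vertex either.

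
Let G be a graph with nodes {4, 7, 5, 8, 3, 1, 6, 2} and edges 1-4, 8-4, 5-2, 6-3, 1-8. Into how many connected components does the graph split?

4

7 is isolated — a component by itself.
Starting from 2 we can reach 2, 5. That is one component of size 2.
Starting from 3 we can reach 3, 6. That is one component of size 2.
Starting from 1 we can reach 1, 4, 8. That is one component of size 3.
Total: 4 components.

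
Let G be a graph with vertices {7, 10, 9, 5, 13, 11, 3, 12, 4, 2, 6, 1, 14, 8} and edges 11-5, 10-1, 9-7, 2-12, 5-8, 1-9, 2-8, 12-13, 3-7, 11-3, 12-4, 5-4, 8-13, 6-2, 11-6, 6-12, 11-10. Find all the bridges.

none

The edges on the cycle 6-2-8-13-12-6 are not bridges since each lies on that cycle.
Every edge lies on some cycle, so there are no bridges.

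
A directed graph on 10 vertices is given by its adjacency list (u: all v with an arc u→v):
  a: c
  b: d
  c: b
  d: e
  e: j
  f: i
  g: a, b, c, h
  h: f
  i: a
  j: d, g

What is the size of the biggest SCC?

{a, b, c, d, e, f, g, h, i, j} are all mutually reachable — one SCC of size 10.
The largest has 10 vertices.

10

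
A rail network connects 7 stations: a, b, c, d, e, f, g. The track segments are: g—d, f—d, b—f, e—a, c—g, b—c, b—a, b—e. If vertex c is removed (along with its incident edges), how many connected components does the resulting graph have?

1

With c gone, the remaining components are: {a, b, d, e, f, g}.
That is 1 component.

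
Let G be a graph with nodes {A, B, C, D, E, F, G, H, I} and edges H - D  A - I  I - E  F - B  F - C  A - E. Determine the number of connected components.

4

G is isolated — a component by itself.
Starting from D we can reach D, H. That is one component of size 2.
Starting from B we can reach B, C, F. That is one component of size 3.
Starting from A we can reach A, E, I. That is one component of size 3.
Total: 4 components.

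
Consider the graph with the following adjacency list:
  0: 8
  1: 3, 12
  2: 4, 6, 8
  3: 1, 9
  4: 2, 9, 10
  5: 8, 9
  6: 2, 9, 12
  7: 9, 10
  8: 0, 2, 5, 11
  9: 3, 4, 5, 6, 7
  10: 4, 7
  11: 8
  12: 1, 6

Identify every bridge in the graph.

0-8, 11-8

The edges on the cycle 9-5-8-2-6-9 are not bridges since each lies on that cycle.
But removing 11-8 disconnects 11 from 8; removing 0-8 disconnects 0 from 8 — these are bridges.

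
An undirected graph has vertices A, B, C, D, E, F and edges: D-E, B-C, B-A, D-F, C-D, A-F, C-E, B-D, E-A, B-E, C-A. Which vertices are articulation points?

none

Removing F, for instance, still leaves 1 component. No single vertex removal increases the component count — the graph has no articulation points.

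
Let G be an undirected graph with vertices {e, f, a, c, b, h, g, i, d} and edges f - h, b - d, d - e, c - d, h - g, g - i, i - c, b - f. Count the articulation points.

1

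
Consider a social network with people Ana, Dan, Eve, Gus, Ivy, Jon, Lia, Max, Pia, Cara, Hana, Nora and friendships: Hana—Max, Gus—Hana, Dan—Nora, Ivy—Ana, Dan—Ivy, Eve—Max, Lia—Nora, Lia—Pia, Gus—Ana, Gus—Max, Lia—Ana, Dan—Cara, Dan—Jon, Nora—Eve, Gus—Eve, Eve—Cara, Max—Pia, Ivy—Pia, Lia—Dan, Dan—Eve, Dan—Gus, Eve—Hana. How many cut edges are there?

The edges on the cycle Dan-Gus-Eve-Cara-Dan are not bridges since each lies on that cycle.
But removing Dan—Jon disconnects Dan from Jon — this is a bridge.

1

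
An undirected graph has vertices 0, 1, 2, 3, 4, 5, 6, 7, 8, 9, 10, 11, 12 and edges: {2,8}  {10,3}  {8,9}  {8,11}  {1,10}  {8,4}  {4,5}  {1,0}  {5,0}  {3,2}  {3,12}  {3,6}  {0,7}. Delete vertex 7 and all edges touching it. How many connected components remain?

With 7 gone, the remaining components are: {0, 1, 2, 3, 4, 5, 6, 8, 9, 10, 11, 12}.
That is 1 component.

1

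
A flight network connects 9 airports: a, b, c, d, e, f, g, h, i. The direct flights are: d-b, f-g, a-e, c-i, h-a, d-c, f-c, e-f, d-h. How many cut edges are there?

3

The edges on the cycle d-h-a-e-f-c-d are not bridges since each lies on that cycle.
But removing d-b disconnects d from b; removing c-i disconnects c from i; removing g-f disconnects g from f — these are bridges.
That makes 3 bridges.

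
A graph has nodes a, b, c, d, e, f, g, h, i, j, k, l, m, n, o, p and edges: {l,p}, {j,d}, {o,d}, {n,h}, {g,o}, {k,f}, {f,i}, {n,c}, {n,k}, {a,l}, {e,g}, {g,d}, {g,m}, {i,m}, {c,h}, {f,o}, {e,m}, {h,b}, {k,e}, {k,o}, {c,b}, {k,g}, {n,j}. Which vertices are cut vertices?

l, n

Removing l increases the component count from 2 to 3, so l is a cut vertex.
Removing n increases the component count from 2 to 3, so n is a cut vertex.
By contrast removing h leaves 2 components; it is not a cut vertex. No other vertex is a cut vertex either.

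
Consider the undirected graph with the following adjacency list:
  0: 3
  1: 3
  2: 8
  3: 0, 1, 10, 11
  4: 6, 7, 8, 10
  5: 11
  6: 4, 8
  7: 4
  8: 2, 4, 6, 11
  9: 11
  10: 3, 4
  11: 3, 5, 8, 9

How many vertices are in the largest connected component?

Starting from 0 we can reach 0, 1, 2, 3, 4, 5, 6, 7, 8, 9, 10, 11. That is one component of size 12.
The largest has 12 vertices.

12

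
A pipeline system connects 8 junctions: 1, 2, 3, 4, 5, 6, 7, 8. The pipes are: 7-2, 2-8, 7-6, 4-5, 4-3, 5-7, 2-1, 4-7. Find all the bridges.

1-2, 2-7, 2-8, 3-4, 6-7

The edges on the cycle 4-5-7-4 are not bridges since each lies on that cycle.
But removing 2-1 disconnects 2 from 1; removing 4-3 disconnects 4 from 3; removing 7-6 disconnects 7 from 6; removing 7-2 disconnects 7 from 2 — these are bridges.
In total 5 edges are bridges.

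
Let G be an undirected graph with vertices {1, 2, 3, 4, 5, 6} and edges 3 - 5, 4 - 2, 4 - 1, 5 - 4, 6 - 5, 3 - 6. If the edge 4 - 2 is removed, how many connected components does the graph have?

2

Before removal there is 1 component.
4 - 2 is a bridge — removing it separates 4's side from 2's side.
After removal: 2 components.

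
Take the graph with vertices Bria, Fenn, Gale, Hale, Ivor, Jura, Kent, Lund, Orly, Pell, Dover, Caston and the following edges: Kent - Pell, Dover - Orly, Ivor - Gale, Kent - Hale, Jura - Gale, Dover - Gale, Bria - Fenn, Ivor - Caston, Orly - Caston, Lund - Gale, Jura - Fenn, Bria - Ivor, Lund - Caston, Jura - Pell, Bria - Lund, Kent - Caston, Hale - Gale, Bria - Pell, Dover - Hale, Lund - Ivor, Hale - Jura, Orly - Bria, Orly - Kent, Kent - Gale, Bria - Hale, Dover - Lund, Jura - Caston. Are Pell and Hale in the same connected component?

From Pell we can reach Bria, Fenn, Gale, Hale, Ivor, Jura, Kent, Lund, Orly, Pell, Dover, Caston, which includes Hale.

Yes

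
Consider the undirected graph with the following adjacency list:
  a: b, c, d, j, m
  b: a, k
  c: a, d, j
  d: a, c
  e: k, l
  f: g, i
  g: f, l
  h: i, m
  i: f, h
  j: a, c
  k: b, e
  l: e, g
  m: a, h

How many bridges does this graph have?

0

The edges on the cycle a-m-h-i-f-g-l-e-k-b-a are not bridges since each lies on that cycle.
Every edge lies on some cycle, so there are no bridges.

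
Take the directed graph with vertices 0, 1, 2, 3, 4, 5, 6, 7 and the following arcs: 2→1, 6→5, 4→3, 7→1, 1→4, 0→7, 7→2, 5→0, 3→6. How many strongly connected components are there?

1

{0, 1, 2, 3, 4, 5, 6, 7} are all mutually reachable — one SCC of size 8.
That gives 1 strongly connected component.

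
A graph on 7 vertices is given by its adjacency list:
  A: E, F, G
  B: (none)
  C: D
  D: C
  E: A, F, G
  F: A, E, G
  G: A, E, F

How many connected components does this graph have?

3

B is isolated — a component by itself.
Starting from C we can reach C, D. That is one component of size 2.
Starting from A we can reach A, E, F, G. That is one component of size 4.
Total: 3 components.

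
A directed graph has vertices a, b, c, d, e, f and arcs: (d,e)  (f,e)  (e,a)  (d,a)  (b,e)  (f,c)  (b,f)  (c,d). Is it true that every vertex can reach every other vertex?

No

There is no directed path from d to f, so the graph is not strongly connected.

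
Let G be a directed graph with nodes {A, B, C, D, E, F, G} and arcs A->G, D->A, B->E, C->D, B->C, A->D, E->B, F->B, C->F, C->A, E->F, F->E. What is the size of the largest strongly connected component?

4

{B, C, E, F} are all mutually reachable — one SCC of size 4.
{A, D} are all mutually reachable — one SCC of size 2.
{G} is an SCC by itself.
The largest has 4 vertices.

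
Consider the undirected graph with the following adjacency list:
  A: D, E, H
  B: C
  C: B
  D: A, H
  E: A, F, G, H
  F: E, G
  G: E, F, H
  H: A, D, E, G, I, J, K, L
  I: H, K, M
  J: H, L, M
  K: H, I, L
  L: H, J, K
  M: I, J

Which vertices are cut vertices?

H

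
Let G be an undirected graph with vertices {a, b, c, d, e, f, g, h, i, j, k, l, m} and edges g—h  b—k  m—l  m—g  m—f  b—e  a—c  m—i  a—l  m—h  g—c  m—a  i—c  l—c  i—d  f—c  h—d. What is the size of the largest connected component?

9

j is isolated — a component by itself.
Starting from b we can reach b, e, k. That is one component of size 3.
Starting from a we can reach a, c, d, f, g, h, i, l, m. That is one component of size 9.
The largest has 9 vertices.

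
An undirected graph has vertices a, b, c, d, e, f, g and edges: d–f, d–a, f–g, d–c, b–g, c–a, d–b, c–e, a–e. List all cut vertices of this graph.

d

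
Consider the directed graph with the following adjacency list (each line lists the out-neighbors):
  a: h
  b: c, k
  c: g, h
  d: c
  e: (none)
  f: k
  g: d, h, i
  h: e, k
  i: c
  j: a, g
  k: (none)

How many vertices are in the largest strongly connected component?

{c, d, g, i} are all mutually reachable — one SCC of size 4.
{k} is an SCC by itself.
{f} is an SCC by itself.
{a} is an SCC by itself.
{e} is an SCC by itself.
(and 3 more singleton SCCs)
The largest has 4 vertices.

4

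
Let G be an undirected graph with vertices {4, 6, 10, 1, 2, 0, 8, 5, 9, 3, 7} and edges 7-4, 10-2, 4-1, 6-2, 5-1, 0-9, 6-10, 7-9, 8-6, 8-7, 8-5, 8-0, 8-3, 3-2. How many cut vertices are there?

Removing 8 increases the component count from 1 to 2, so 8 is a cut vertex.
By contrast removing 5 leaves 1 component; it is not a cut vertex. No other vertex is a cut vertex either.

1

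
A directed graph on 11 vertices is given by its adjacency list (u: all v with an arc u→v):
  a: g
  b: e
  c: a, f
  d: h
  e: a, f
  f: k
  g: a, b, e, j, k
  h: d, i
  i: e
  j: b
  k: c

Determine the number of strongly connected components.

3

{a, b, c, e, f, g, j, k} are all mutually reachable — one SCC of size 8.
{d, h} are all mutually reachable — one SCC of size 2.
{i} is an SCC by itself.
That gives 3 strongly connected components.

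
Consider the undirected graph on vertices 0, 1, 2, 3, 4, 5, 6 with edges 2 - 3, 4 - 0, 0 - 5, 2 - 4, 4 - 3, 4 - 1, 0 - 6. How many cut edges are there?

4

The edges on the cycle 2-4-3-2 are not bridges since each lies on that cycle.
But removing 4 - 1 disconnects 4 from 1; removing 0 - 5 disconnects 0 from 5; removing 4 - 0 disconnects 4 from 0; removing 0 - 6 disconnects 0 from 6 — these are bridges.
That makes 4 bridges.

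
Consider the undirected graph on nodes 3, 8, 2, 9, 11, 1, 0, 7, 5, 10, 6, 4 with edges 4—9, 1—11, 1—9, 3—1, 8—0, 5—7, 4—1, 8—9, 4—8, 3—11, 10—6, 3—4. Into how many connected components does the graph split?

2 is isolated — a component by itself.
Starting from 5 we can reach 5, 7. That is one component of size 2.
Starting from 6 we can reach 6, 10. That is one component of size 2.
Starting from 0 we can reach 0, 1, 3, 4, 8, 9, 11. That is one component of size 7.
Total: 4 components.

4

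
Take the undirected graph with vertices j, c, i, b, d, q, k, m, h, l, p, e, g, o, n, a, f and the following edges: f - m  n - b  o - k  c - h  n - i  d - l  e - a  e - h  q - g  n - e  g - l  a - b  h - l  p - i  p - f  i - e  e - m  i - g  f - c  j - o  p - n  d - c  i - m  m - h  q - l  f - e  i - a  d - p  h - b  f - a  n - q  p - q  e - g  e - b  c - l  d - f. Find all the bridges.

j-o, k-o

The edges on the cycle n-i-e-n are not bridges since each lies on that cycle.
But removing j - o disconnects j from o; removing k - o disconnects k from o — these are bridges.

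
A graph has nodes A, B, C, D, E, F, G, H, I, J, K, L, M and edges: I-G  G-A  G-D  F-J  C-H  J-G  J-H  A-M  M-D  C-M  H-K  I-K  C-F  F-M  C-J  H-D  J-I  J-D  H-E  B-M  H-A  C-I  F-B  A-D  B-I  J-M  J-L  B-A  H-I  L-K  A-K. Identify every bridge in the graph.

The edges on the cycle C-F-B-I-J-C are not bridges since each lies on that cycle.
But removing H-E disconnects H from E — this is a bridge.

E-H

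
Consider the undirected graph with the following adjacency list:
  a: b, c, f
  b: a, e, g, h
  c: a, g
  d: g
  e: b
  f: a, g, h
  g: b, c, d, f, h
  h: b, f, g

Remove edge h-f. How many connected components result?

1

h and f are still connected via h-g-f, so the component count stays at 1.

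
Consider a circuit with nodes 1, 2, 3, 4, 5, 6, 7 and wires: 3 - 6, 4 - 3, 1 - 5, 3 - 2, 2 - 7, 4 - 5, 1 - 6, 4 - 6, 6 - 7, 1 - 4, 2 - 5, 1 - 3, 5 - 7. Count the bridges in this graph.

0

The edges on the cycle 4-3-2-7-6-4 are not bridges since each lies on that cycle.
Every edge lies on some cycle, so there are no bridges.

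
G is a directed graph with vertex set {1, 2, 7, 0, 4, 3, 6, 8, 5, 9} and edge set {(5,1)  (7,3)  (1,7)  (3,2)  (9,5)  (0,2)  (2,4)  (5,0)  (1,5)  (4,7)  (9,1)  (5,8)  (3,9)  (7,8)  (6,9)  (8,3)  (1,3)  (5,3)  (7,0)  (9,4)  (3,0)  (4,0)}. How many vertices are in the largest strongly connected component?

{0, 1, 2, 3, 4, 5, 7, 8, 9} are all mutually reachable — one SCC of size 9.
{6} is an SCC by itself.
The largest has 9 vertices.

9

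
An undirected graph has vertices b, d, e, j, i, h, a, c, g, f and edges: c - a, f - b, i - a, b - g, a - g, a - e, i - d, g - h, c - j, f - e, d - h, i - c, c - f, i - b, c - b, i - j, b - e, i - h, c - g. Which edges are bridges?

none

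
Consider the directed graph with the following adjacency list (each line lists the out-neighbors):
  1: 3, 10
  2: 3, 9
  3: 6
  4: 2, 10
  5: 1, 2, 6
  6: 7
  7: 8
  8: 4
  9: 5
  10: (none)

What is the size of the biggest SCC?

{1, 2, 3, 4, 5, 6, 7, 8, 9} are all mutually reachable — one SCC of size 9.
{10} is an SCC by itself.
The largest has 9 vertices.

9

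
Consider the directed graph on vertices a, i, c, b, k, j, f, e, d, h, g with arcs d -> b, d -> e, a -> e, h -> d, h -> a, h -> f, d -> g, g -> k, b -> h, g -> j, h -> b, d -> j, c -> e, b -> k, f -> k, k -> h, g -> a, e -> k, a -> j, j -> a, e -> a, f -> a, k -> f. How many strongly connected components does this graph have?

{a, b, d, e, f, g, h, j, k} are all mutually reachable — one SCC of size 9.
{i} is an SCC by itself.
{c} is an SCC by itself.
That gives 3 strongly connected components.

3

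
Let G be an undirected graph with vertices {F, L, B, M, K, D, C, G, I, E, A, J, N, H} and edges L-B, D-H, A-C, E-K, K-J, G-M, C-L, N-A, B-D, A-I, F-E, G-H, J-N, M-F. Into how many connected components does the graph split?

Starting from A we can reach A, B, C, D, E, F, G, H, I, J, K, L, M, N. That is one component of size 14.
Total: 1 component.

1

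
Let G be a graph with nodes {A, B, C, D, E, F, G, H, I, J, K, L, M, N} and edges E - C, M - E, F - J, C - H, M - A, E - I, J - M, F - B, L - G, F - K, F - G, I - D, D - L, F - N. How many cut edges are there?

6

The edges on the cycle F-J-M-E-I-D-L-G-F are not bridges since each lies on that cycle.
But removing F - B disconnects F from B; removing C - E disconnects C from E; removing C - H disconnects C from H; removing M - A disconnects M from A — these are bridges.
In total 6 edges are bridges.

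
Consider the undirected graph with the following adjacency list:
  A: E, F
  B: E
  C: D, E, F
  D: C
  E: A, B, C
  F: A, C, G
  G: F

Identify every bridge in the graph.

The edges on the cycle C-F-A-E-C are not bridges since each lies on that cycle.
But removing E-B disconnects E from B; removing F-G disconnects F from G; removing C-D disconnects C from D — these are bridges.

B-E, C-D, F-G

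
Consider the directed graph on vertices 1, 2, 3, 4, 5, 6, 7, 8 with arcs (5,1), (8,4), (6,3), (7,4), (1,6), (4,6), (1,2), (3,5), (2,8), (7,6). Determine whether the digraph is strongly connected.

No

There is no directed path from 2 to 7, so the graph is not strongly connected.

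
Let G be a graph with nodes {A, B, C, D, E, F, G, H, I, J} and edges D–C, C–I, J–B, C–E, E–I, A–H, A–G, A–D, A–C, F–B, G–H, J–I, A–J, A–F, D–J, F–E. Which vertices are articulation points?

Removing A increases the component count from 1 to 2, so A is a cut vertex.
By contrast removing B leaves 1 component; it is not a cut vertex. No other vertex is a cut vertex either.

A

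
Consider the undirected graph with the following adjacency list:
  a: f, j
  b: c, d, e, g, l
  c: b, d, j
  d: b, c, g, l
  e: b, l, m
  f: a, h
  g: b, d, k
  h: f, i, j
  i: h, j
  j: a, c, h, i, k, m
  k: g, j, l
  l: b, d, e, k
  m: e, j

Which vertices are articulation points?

Removing j increases the component count from 1 to 2, so j is a cut vertex.
By contrast removing l leaves 1 component; it is not a cut vertex. No other vertex is a cut vertex either.

j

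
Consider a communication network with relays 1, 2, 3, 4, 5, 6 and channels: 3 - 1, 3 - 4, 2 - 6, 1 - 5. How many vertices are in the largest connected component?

4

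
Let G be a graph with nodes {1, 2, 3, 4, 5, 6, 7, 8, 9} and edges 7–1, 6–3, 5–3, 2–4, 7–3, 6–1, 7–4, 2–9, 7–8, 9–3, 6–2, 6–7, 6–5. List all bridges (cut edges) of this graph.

7-8

The edges on the cycle 6-2-9-3-7-6 are not bridges since each lies on that cycle.
But removing 8–7 disconnects 8 from 7 — this is a bridge.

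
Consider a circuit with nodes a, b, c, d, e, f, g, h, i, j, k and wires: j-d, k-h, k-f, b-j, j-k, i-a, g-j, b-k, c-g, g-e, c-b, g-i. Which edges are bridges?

The edges on the cycle c-g-j-b-c are not bridges since each lies on that cycle.
But removing a-i disconnects a from i; removing j-d disconnects j from d; removing e-g disconnects e from g; removing g-i disconnects g from i — these are bridges.
In total 6 edges are bridges.

a-i, d-j, e-g, f-k, g-i, h-k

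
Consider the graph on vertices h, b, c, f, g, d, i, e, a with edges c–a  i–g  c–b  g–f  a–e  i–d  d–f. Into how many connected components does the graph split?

h is isolated — a component by itself.
Starting from a we can reach a, b, c, e. That is one component of size 4.
Starting from d we can reach d, f, g, i. That is one component of size 4.
Total: 3 components.

3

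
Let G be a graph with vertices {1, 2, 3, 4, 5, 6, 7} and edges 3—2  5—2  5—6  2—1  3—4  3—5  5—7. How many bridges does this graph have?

The edges on the cycle 3-5-2-3 are not bridges since each lies on that cycle.
But removing 5—7 disconnects 5 from 7; removing 5—6 disconnects 5 from 6; removing 2—1 disconnects 2 from 1; removing 3—4 disconnects 3 from 4 — these are bridges.
That makes 4 bridges.

4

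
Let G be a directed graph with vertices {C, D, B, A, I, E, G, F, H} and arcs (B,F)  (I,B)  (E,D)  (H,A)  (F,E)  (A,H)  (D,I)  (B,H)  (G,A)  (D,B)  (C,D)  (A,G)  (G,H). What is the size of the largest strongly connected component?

{B, D, E, F, I} are all mutually reachable — one SCC of size 5.
{A, G, H} are all mutually reachable — one SCC of size 3.
{C} is an SCC by itself.
The largest has 5 vertices.

5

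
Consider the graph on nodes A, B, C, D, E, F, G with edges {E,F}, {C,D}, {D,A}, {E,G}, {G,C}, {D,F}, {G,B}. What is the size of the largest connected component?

Starting from A we can reach A, B, C, D, E, F, G. That is one component of size 7.
The largest has 7 vertices.

7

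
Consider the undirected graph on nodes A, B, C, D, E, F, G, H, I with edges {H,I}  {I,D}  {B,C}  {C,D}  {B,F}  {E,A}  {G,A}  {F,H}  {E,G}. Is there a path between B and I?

Yes

From B we can reach B, C, D, F, H, I, which includes I.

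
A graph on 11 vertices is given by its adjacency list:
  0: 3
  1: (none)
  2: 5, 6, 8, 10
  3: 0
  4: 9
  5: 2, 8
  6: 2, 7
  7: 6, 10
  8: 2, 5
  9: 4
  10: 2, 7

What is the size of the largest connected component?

1 is isolated — a component by itself.
Starting from 0 we can reach 0, 3. That is one component of size 2.
Starting from 4 we can reach 4, 9. That is one component of size 2.
Starting from 2 we can reach 2, 5, 6, 7, 8, 10. That is one component of size 6.
The largest has 6 vertices.

6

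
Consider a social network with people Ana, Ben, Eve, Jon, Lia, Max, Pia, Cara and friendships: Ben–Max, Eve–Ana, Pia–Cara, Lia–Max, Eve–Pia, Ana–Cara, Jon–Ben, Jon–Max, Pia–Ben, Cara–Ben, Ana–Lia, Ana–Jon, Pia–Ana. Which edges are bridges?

The edges on the cycle Pia-Ana-Jon-Max-Ben-Pia are not bridges since each lies on that cycle.
Every edge lies on some cycle, so there are no bridges.

none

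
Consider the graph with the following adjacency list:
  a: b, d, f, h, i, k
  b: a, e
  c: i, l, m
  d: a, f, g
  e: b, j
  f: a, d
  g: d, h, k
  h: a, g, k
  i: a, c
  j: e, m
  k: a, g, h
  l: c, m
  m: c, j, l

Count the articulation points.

Removing a increases the component count from 1 to 2, so a is a cut vertex.
By contrast removing d leaves 1 component; it is not a cut vertex. No other vertex is a cut vertex either.

1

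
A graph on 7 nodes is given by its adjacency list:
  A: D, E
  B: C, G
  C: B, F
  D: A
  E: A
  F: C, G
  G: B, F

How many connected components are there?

Starting from A we can reach A, D, E. That is one component of size 3.
Starting from B we can reach B, C, F, G. That is one component of size 4.
Total: 2 components.

2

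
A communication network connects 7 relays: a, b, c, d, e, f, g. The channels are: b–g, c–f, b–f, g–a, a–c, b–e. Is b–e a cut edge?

Yes

Removing b–e leaves no path between b and e: the component count goes from 2 to 3. So it is a bridge.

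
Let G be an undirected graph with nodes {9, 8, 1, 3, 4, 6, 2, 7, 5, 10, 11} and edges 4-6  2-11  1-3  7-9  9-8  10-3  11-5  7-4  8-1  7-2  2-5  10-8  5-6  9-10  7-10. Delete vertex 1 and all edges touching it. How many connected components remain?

1

With 1 gone, the remaining components are: {2, 3, 4, 5, 6, 7, 8, 9, 10, 11}.
That is 1 component.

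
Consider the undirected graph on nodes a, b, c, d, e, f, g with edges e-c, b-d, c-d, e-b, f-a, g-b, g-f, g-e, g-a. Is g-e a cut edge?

No

After removing g-e, the path g-b-e still connects them, so the edge is not a bridge.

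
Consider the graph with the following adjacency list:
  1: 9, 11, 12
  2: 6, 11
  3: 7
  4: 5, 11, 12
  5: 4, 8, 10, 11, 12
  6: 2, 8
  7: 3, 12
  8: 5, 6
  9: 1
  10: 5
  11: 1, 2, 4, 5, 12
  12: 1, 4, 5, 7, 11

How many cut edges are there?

The edges on the cycle 11-1-12-11 are not bridges since each lies on that cycle.
But removing 12-7 disconnects 12 from 7; removing 10-5 disconnects 10 from 5; removing 3-7 disconnects 3 from 7; removing 9-1 disconnects 9 from 1 — these are bridges.
That makes 4 bridges.

4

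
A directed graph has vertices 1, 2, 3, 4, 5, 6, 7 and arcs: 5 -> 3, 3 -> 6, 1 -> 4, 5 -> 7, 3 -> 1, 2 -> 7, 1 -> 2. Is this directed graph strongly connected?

No

There is no directed path from 4 to 6, so the graph is not strongly connected.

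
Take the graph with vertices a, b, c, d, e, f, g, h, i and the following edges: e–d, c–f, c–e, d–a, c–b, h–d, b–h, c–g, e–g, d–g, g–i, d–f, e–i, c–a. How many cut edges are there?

The edges on the cycle c-b-h-d-e-c are not bridges since each lies on that cycle.
Every edge lies on some cycle, so there are no bridges.

0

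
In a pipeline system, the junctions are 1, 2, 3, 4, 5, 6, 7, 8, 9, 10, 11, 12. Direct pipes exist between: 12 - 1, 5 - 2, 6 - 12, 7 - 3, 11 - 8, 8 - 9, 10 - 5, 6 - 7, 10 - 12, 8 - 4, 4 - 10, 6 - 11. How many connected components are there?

1

Starting from 1 we can reach 1, 2, 3, 4, 5, 6, 7, 8, 9, 10, 11, 12. That is one component of size 12.
Total: 1 component.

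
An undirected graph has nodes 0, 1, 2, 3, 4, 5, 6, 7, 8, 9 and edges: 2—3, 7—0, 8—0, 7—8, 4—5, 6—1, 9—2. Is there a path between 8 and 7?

From 8 we can reach 0, 7, 8, which includes 7.

Yes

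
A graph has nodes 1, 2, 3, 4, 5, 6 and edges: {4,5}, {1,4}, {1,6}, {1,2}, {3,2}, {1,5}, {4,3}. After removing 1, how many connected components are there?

2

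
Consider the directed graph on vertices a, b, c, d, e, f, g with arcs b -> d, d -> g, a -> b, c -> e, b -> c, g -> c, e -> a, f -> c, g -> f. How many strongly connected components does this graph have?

{a, b, c, d, e, f, g} are all mutually reachable — one SCC of size 7.
That gives 1 strongly connected component.

1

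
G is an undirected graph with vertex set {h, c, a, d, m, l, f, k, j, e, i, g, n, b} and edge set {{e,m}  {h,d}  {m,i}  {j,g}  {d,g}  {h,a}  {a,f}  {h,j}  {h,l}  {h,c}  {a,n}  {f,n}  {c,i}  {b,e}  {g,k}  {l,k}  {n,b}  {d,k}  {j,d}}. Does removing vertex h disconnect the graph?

Yes

Deleting h raises the number of components from 1 to 2, so h is a cut vertex.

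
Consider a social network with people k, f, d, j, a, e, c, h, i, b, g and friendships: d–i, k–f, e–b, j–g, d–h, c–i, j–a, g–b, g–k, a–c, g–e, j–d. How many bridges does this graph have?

4

The edges on the cycle j-a-c-i-d-j are not bridges since each lies on that cycle.
But removing f–k disconnects f from k; removing h–d disconnects h from d; removing g–k disconnects g from k; removing j–g disconnects j from g — these are bridges.
That makes 4 bridges.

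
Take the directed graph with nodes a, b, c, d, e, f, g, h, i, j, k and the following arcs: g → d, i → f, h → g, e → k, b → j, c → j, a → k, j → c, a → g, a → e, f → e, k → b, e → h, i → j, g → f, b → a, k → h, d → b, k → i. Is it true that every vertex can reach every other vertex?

No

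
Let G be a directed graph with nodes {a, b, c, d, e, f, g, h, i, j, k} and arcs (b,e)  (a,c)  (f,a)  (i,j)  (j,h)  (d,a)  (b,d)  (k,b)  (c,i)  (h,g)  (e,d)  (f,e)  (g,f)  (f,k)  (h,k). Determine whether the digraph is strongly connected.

Yes

From f we can reach every vertex (a, b, c, d, e, f, g, h, i, j, k), and every vertex can reach f (a, b, c, d, e, f, g, h, i, j, k). So the whole graph is one strongly connected component.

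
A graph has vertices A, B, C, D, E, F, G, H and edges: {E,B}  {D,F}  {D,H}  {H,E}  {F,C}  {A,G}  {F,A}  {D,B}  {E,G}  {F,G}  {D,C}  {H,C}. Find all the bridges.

none

The edges on the cycle D-H-E-G-A-F-D are not bridges since each lies on that cycle.
Every edge lies on some cycle, so there are no bridges.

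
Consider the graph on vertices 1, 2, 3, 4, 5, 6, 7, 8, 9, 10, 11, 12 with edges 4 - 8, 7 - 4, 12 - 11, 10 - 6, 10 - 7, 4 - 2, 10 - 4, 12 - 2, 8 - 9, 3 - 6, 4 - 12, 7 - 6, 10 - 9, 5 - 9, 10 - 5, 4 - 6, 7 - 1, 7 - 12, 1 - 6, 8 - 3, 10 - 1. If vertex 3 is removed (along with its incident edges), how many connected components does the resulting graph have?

With 3 gone, the remaining components are: {1, 2, 4, 5, 6, 7, 8, 9, 10, 11, 12}.
That is 1 component.

1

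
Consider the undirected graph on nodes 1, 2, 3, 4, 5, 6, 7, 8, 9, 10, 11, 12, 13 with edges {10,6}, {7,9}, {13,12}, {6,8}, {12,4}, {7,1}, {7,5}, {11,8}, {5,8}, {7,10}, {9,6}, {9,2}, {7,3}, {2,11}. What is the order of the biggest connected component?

10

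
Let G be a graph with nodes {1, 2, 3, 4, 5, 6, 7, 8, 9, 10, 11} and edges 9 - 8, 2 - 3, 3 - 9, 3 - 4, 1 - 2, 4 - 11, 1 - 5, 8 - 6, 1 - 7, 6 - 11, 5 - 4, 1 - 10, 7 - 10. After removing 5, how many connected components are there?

1

With 5 gone, the remaining components are: {1, 2, 3, 4, 6, 7, 8, 9, 10, 11}.
That is 1 component.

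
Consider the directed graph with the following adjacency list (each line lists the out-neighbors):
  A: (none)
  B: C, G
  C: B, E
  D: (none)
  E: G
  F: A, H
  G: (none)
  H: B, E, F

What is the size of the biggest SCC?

2

{B, C} are all mutually reachable — one SCC of size 2.
{F, H} are all mutually reachable — one SCC of size 2.
{G} is an SCC by itself.
{A} is an SCC by itself.
{D} is an SCC by itself.
(and 1 more singleton SCC)
The largest has 2 vertices.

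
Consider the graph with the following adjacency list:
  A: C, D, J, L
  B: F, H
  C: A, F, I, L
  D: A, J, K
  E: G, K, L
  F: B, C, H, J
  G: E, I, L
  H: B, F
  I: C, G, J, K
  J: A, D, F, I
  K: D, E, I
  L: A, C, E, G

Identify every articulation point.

F

Removing F increases the component count from 1 to 2, so F is a cut vertex.
By contrast removing C leaves 1 component; it is not a cut vertex. No other vertex is a cut vertex either.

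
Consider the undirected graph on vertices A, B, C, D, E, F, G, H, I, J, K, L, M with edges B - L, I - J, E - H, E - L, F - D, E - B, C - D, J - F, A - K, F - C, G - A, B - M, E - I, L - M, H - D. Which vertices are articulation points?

Removing A increases the component count from 2 to 3, so A is a cut vertex.
Removing E increases the component count from 2 to 3, so E is a cut vertex.
By contrast removing G leaves 2 components; it is not a cut vertex. No other vertex is a cut vertex either.

A, E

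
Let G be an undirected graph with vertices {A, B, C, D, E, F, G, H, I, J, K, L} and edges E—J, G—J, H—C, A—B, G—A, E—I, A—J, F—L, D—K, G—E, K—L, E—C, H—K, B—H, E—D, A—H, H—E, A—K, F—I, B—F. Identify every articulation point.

none

Removing B, for instance, still leaves 1 component. No single vertex removal increases the component count — the graph has no articulation points.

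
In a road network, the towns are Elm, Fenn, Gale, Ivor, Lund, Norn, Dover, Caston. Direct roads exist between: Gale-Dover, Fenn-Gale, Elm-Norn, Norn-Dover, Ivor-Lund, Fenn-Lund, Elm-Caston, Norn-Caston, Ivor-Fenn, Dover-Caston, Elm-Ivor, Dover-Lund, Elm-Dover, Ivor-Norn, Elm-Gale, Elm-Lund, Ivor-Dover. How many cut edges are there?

The edges on the cycle Ivor-Fenn-Gale-Dover-Ivor are not bridges since each lies on that cycle.
Every edge lies on some cycle, so there are no bridges.

0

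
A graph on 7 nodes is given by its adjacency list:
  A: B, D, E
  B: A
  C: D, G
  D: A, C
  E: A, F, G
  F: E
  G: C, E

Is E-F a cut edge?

Yes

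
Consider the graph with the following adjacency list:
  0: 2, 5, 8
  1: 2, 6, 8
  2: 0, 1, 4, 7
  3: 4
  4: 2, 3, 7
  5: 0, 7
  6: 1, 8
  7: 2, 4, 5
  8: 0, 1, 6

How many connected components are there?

Starting from 0 we can reach 0, 1, 2, 3, 4, 5, 6, 7, 8. That is one component of size 9.
Total: 1 component.

1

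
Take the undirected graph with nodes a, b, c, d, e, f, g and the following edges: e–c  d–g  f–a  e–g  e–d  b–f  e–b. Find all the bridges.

The edges on the cycle e-d-g-e are not bridges since each lies on that cycle.
But removing b–f disconnects b from f; removing f–a disconnects f from a; removing e–c disconnects e from c; removing e–b disconnects e from b — these are bridges.

a-f, b-e, b-f, c-e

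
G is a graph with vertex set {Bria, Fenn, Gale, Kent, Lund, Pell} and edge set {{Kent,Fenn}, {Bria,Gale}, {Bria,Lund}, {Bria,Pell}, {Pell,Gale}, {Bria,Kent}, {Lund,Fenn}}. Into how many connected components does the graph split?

1

Starting from Bria we can reach Bria, Fenn, Gale, Kent, Lund, Pell. That is one component of size 6.
Total: 1 component.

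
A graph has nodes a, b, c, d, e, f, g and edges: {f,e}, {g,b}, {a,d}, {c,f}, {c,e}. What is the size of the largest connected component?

3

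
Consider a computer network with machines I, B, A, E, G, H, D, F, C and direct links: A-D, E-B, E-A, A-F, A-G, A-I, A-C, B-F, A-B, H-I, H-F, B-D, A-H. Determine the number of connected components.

Starting from A we can reach A, B, C, D, E, F, G, H, I. That is one component of size 9.
Total: 1 component.

1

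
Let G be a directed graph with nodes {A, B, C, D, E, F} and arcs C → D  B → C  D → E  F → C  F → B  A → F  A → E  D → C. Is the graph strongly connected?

There is no directed path from B to A, so the graph is not strongly connected.

No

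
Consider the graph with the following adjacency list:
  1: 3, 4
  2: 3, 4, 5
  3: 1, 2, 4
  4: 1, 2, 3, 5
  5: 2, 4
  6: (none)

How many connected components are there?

6 is isolated — a component by itself.
Starting from 1 we can reach 1, 2, 3, 4, 5. That is one component of size 5.
Total: 2 components.

2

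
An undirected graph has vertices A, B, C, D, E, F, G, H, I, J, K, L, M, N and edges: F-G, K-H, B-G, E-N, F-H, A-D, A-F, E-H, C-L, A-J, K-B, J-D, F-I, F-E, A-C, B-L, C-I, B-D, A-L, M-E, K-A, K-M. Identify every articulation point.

E

Removing E increases the component count from 1 to 2, so E is a cut vertex.
By contrast removing K leaves 1 component; it is not a cut vertex. No other vertex is a cut vertex either.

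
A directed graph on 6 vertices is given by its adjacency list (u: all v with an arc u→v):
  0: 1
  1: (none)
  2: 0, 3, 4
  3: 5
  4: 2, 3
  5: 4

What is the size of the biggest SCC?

{2, 3, 4, 5} are all mutually reachable — one SCC of size 4.
{1} is an SCC by itself.
{0} is an SCC by itself.
The largest has 4 vertices.

4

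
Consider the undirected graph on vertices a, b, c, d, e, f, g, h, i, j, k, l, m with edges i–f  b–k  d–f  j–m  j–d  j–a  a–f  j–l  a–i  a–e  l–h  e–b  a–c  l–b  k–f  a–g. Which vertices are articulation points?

Removing a increases the component count from 1 to 3, so a is a cut vertex.
Removing j increases the component count from 1 to 2, so j is a cut vertex.
Removing l increases the component count from 1 to 2, so l is a cut vertex.
By contrast removing b leaves 1 component; it is not a cut vertex. No other vertex is a cut vertex either.

a, j, l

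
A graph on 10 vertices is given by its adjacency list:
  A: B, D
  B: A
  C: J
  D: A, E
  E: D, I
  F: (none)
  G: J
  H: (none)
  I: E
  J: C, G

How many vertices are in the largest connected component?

F is isolated — a component by itself.
H is isolated — a component by itself.
Starting from C we can reach C, G, J. That is one component of size 3.
Starting from A we can reach A, B, D, E, I. That is one component of size 5.
The largest has 5 vertices.

5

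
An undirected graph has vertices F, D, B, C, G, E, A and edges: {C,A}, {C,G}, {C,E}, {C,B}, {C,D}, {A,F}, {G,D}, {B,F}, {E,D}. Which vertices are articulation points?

C

Removing C increases the component count from 1 to 2, so C is a cut vertex.
By contrast removing G leaves 1 component; it is not a cut vertex. No other vertex is a cut vertex either.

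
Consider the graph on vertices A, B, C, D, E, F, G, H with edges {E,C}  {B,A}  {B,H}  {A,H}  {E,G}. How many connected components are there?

4

D is isolated — a component by itself.
F is isolated — a component by itself.
Starting from C we can reach C, E, G. That is one component of size 3.
Starting from A we can reach A, B, H. That is one component of size 3.
Total: 4 components.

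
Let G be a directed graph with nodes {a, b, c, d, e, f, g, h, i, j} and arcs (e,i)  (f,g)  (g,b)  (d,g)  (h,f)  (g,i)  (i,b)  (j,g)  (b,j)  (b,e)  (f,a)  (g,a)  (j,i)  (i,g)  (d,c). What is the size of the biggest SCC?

{b, e, g, i, j} are all mutually reachable — one SCC of size 5.
{f} is an SCC by itself.
{a} is an SCC by itself.
{c} is an SCC by itself.
{h} is an SCC by itself.
(and 1 more singleton SCC)
The largest has 5 vertices.

5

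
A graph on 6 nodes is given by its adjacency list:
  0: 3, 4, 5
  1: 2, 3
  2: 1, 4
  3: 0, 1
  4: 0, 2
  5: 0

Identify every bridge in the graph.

0-5

The edges on the cycle 2-4-0-3-1-2 are not bridges since each lies on that cycle.
But removing 0-5 disconnects 0 from 5 — this is a bridge.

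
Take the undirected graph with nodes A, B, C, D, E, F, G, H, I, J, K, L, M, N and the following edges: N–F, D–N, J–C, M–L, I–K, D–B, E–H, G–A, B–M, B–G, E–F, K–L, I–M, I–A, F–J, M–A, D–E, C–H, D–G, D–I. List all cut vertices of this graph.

D

Removing D increases the component count from 1 to 2, so D is a cut vertex.
By contrast removing N leaves 1 component; it is not a cut vertex. No other vertex is a cut vertex either.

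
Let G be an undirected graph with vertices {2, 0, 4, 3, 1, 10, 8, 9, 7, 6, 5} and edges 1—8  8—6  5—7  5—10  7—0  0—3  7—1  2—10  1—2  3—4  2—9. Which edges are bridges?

The edges on the cycle 5-7-1-2-10-5 are not bridges since each lies on that cycle.
But removing 4—3 disconnects 4 from 3; removing 6—8 disconnects 6 from 8; removing 9—2 disconnects 9 from 2; removing 0—3 disconnects 0 from 3 — these are bridges.
In total 6 edges are bridges.

0-3, 0-7, 1-8, 2-9, 3-4, 6-8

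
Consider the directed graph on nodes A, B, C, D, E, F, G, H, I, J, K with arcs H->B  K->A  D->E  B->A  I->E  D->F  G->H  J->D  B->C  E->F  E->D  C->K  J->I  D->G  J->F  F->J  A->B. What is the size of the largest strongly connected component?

5

{D, E, F, I, J} are all mutually reachable — one SCC of size 5.
{A, B, C, K} are all mutually reachable — one SCC of size 4.
{G} is an SCC by itself.
{H} is an SCC by itself.
The largest has 5 vertices.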